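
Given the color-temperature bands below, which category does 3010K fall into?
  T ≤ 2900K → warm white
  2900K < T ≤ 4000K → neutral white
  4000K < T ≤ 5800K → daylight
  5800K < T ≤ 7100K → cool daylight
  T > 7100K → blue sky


Temperature: 3010K
2900K < 3010K ≤ 4000K → neutral white
Classification: neutral white


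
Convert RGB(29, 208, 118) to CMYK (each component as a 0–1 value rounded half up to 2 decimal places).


R'=29/255≈0.1137, G'=208/255≈0.8157, B'=118/255≈0.4627
K = 1 - max(R',G',B') = 1 - 208/255 = 47/255 = 0.18431… → 0.18
(1-R'-K)/(1-K) simplifies to (max-R)/max with max = 208:
C = (208-29)/208 = 179/208 = 0.86057… → 0.86
M = (208-208)/208 = 0/208 = 0 → 0.00
Y = (208-118)/208 = 90/208 = 0.43269… → 0.43
= CMYK(0.86, 0.00, 0.43, 0.18)


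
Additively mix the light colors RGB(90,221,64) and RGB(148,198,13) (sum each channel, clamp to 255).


Additive: each channel = min(255, C₁+C₂)
R: 90+148 = 238 → 238
G: 221+198 = 419 → 255
B: 64+13 = 77 → 77
= RGB(238, 255, 77)


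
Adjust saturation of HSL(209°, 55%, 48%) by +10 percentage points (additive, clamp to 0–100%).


Original S = 55%
Adjustment = +10 percentage points
New S = 55 + (10) = 65
Clamp to [0, 100] → 65
= HSL(209°, 65%, 48%)


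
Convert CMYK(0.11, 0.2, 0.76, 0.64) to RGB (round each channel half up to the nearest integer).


R = 255 × (1-C) × (1-K) = 255 × 0.89 × 0.36 = 81.702 → 82
G = 255 × (1-M) × (1-K) = 255 × 0.80 × 0.36 = 73.44 → 73
B = 255 × (1-Y) × (1-K) = 255 × 0.24 × 0.36 = 22.032 → 22
= RGB(82, 73, 22)


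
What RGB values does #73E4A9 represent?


73 → 115 (R)
E4 → 228 (G)
A9 → 169 (B)
= RGB(115, 228, 169)


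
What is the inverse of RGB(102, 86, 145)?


Invert: (255-R, 255-G, 255-B)
R: 255-102 = 153
G: 255-86 = 169
B: 255-145 = 110
= RGB(153, 169, 110)


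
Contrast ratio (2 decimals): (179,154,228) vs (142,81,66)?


Linearize each sRGB channel c=v/255: c/12.92 if c ≤ 0.04045 else ((c+0.055)/1.055)^2.4
L = 0.2126×R_lin + 0.7152×G_lin + 0.0722×B_lin
Color 1 (179,154,228):
  R=179: 179/255≈0.7020 > 0.04045 → ((0.7020+0.055)/1.055)^2.4 ≈ 0.45079
  G=154: 154/255≈0.6039 > 0.04045 → ((0.6039+0.055)/1.055)^2.4 ≈ 0.32314
  B=228: 228/255≈0.8941 > 0.04045 → ((0.8941+0.055)/1.055)^2.4 ≈ 0.77582
  L1 = 0.2126×0.45079 + 0.7152×0.32314 + 0.0722×0.77582 ≈ 0.38296
Color 2 (142,81,66):
  R=142: 142/255≈0.5569 > 0.04045 → ((0.5569+0.055)/1.055)^2.4 ≈ 0.27050
  G=81: 81/255≈0.3176 > 0.04045 → ((0.3176+0.055)/1.055)^2.4 ≈ 0.08228
  B=66: 66/255≈0.2588 > 0.04045 → ((0.2588+0.055)/1.055)^2.4 ≈ 0.05448
  L2 = 0.2126×0.27050 + 0.7152×0.08228 + 0.0722×0.05448 ≈ 0.12029
Lighter = 0.38296, Darker = 0.12029
Ratio = (L_lighter + 0.05) / (L_darker + 0.05)
Ratio = (0.38296 + 0.05) / (0.12029 + 0.05) = 0.43296 / 0.17029 ≈ 2.5425
Ratio ≈ 2.54:1


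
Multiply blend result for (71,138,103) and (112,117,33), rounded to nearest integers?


Multiply: C = A×B/255, rounded to nearest integer
R: 71×112/255 = 7952/255 ≈ 31.184 → 31
G: 138×117/255 = 16146/255 ≈ 63.318 → 63
B: 103×33/255 = 3399/255 ≈ 13.329 → 13
= RGB(31, 63, 13)


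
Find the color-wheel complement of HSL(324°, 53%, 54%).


Complement = opposite side of color wheel = hue + 180°
H' = (324 + 180) mod 360 = 144°
S and L unchanged.
= HSL(144°, 53%, 54%)


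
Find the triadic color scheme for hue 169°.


Triadic: equally spaced at 120° intervals
H1 = 169°
H2 = (169 + 120) mod 360 = 289°
H3 = (169 + 240) mod 360 = 49°
Triadic = 169°, 289°, 49°


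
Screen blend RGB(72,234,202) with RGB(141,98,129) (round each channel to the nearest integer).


Screen: C = 255 - (255-A)×(255-B)/255, rounded to nearest integer
R: 255 - (255-72)×(255-141)/255 = 255 - 20862/255 ≈ 255 - 81.812 = 173.188 → 173
G: 255 - (255-234)×(255-98)/255 = 255 - 3297/255 ≈ 255 - 12.929 = 242.071 → 242
B: 255 - (255-202)×(255-129)/255 = 255 - 6678/255 ≈ 255 - 26.188 = 228.812 → 229
= RGB(173, 242, 229)


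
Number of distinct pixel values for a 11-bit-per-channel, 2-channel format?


Total bits = 11 bits/channel × 2 channels = 22 bits
Distinct pixel values = 2^22
= 4,194,304 pixel values


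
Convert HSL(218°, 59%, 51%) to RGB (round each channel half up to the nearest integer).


H=218°, S=0.59, L=0.51
C = (1-|2L-1|)×S = (1-|0.02|)×0.59 = 0.5782
H' = H/60 = 218/60 ≈ 3.6333; X = C×(1-|H' mod 2 - 1|) ≈ 0.2120
m = L - C/2 = 0.51 - 0.2891 = 0.2209
Sector ⌊H'⌋ = 3 → (R',G',B') = (0.0, ≈0.2120, 0.5782)
RGB = ((R'+m)×255, (G'+m)×255, (B'+m)×255) = (56.3295, 110.3912, 203.7705)
Round half up → RGB(56, 110, 204)


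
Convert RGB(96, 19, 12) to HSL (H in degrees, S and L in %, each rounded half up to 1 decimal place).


Normalize: R'=96/255≈0.3765, G'=19/255≈0.0745, B'=12/255≈0.0471
Max=96/255, Min=12/255, Δ=Max-Min=84/255
L = (Max+Min)/2 = (96+12)/510 = 108/510 = 0.21176… → L = 21.2%
L ≤ 0.5 → S = Δ/(Max+Min) = 84/(96+12) = 84/108 = 0.77777… → S = 77.8%
(the 1/255 factors cancel in S and H, so raw channel differences can be used)
Max is R' → H = 60 × (((G-B)/Δ) mod 6) = 60 × (((19-12)/84) mod 6)
  7/84 = 0.0833…
  H = 60 × 0.0833… = 5° → H = 5.0°
= HSL(5.0°, 77.8%, 21.2%)


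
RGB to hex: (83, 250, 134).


R = 83 → 53 (hex)
G = 250 → FA (hex)
B = 134 → 86 (hex)
Hex = #53FA86


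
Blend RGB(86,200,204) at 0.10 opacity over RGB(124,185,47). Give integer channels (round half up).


C = α×F + (1-α)×B, with 1-α = 0.90
R: 0.10×86 + 0.90×124 = 8.60 + 111.60 = 120.20 → 120
G: 0.10×200 + 0.90×185 = 20.00 + 166.50 = 186.50 → 187
B: 0.10×204 + 0.90×47 = 20.40 + 42.30 = 62.70 → 63
= RGB(120, 187, 63)


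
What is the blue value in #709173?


Color: #709173
R = 70 = 112
G = 91 = 145
B = 73 = 115
Blue = 115


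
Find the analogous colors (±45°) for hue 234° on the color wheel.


Base hue: 234°
Left analog: (234 - 45) mod 360 = 189°
Right analog: (234 + 45) mod 360 = 279°
Analogous hues = 189° and 279°


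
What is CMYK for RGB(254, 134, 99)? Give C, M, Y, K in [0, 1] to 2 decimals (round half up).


R'=254/255≈0.9961, G'=134/255≈0.5255, B'=99/255≈0.3882
K = 1 - max(R',G',B') = 1 - 254/255 = 1/255 = 0.00392… → 0.00
(1-R'-K)/(1-K) simplifies to (max-R)/max with max = 254:
C = (254-254)/254 = 0/254 = 0 → 0.00
M = (254-134)/254 = 120/254 = 0.47244… → 0.47
Y = (254-99)/254 = 155/254 = 0.61023… → 0.61
= CMYK(0.00, 0.47, 0.61, 0.00)


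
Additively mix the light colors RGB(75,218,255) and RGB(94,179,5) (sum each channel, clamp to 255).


Additive: each channel = min(255, C₁+C₂)
R: 75+94 = 169 → 169
G: 218+179 = 397 → 255
B: 255+5 = 260 → 255
= RGB(169, 255, 255)


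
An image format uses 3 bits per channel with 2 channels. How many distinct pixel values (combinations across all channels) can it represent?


Total bits = 3 bits/channel × 2 channels = 6 bits
Distinct pixel values = 2^6
= 64 pixel values


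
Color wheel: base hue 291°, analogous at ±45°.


Base hue: 291°
Left analog: (291 - 45) mod 360 = 246°
Right analog: (291 + 45) mod 360 = 336°
Analogous hues = 246° and 336°


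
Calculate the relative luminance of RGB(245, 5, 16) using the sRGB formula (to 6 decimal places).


Linearize each channel (sRGB transfer function): c = v/255; c_lin = c/12.92 if c ≤ 0.04045, else ((c+0.055)/1.055)^2.4
  R: 245/255 ≈ 0.960784 > 0.04045 → ((0.960784+0.055)/1.055)^2.4 ≈ 0.913099
  G: 5/255 ≈ 0.019608 ≤ 0.04045 → 0.019608/12.92 ≈ 0.001518
  B: 16/255 ≈ 0.062745 > 0.04045 → ((0.062745+0.055)/1.055)^2.4 ≈ 0.005182
R_lin = 0.913099, G_lin = 0.001518, B_lin = 0.005182
L = 0.2126×R + 0.7152×G + 0.0722×B
L = 0.2126×0.913099 + 0.7152×0.001518 + 0.0722×0.005182
L ≈ 0.195584


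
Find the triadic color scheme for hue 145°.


Triadic: equally spaced at 120° intervals
H1 = 145°
H2 = (145 + 120) mod 360 = 265°
H3 = (145 + 240) mod 360 = 25°
Triadic = 145°, 265°, 25°


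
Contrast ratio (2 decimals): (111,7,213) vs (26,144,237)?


Linearize each sRGB channel c=v/255: c/12.92 if c ≤ 0.04045 else ((c+0.055)/1.055)^2.4
L = 0.2126×R_lin + 0.7152×G_lin + 0.0722×B_lin
Color 1 (111,7,213):
  R=111: 111/255≈0.4353 > 0.04045 → ((0.4353+0.055)/1.055)^2.4 ≈ 0.15896
  G=7: 7/255≈0.0275 ≤ 0.04045 → 0.0275/12.92 ≈ 0.00212
  B=213: 213/255≈0.8353 > 0.04045 → ((0.8353+0.055)/1.055)^2.4 ≈ 0.66539
  L1 = 0.2126×0.15896 + 0.7152×0.00212 + 0.0722×0.66539 ≈ 0.08336
Color 2 (26,144,237):
  R=26: 26/255≈0.1020 > 0.04045 → ((0.1020+0.055)/1.055)^2.4 ≈ 0.01033
  G=144: 144/255≈0.5647 > 0.04045 → ((0.5647+0.055)/1.055)^2.4 ≈ 0.27889
  B=237: 237/255≈0.9294 > 0.04045 → ((0.9294+0.055)/1.055)^2.4 ≈ 0.84687
  L2 = 0.2126×0.01033 + 0.7152×0.27889 + 0.0722×0.84687 ≈ 0.26281
Lighter = 0.26281, Darker = 0.08336
Ratio = (L_lighter + 0.05) / (L_darker + 0.05)
Ratio = (0.26281 + 0.05) / (0.08336 + 0.05) = 0.31281 / 0.13336 ≈ 2.3456
Ratio ≈ 2.35:1


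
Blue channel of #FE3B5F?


Color: #FE3B5F
R = FE = 254
G = 3B = 59
B = 5F = 95
Blue = 95


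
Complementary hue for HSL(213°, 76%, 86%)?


Complement = opposite side of color wheel = hue + 180°
H' = (213 + 180) mod 360 = 33°
S and L unchanged.
= HSL(33°, 76%, 86%)


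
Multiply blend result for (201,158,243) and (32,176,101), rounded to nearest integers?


Multiply: C = A×B/255, rounded to nearest integer
R: 201×32/255 = 6432/255 ≈ 25.224 → 25
G: 158×176/255 = 27808/255 ≈ 109.051 → 109
B: 243×101/255 = 24543/255 ≈ 96.247 → 96
= RGB(25, 109, 96)


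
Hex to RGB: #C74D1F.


C7 → 199 (R)
4D → 77 (G)
1F → 31 (B)
= RGB(199, 77, 31)


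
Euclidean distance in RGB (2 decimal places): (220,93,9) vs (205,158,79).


d = √[(R₁-R₂)² + (G₁-G₂)² + (B₁-B₂)²]
d = √[(220-205)² + (93-158)² + (9-79)²]
d = √[225 + 4225 + 4900]
d = √9350
d ≈ 96.70


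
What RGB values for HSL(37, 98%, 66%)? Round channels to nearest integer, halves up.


H=37°, S=0.98, L=0.66
C = (1-|2L-1|)×S = (1-|0.32|)×0.98 = 0.6664
H' = H/60 = 37/60 ≈ 0.6167; X = C×(1-|H' mod 2 - 1|) ≈ 0.4109
m = L - C/2 = 0.66 - 0.3332 = 0.3268
Sector ⌊H'⌋ = 0 → (R',G',B') = (0.6664, ≈0.4109, 0.0)
RGB = ((R'+m)×255, (G'+m)×255, (B'+m)×255) = (253.266, 188.1254, 83.334)
Round half up → RGB(253, 188, 83)


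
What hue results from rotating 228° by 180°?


New hue = (H + rotation) mod 360
New hue = (228 + 180) mod 360
= 408 mod 360
= 48°


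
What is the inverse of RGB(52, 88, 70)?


Invert: (255-R, 255-G, 255-B)
R: 255-52 = 203
G: 255-88 = 167
B: 255-70 = 185
= RGB(203, 167, 185)


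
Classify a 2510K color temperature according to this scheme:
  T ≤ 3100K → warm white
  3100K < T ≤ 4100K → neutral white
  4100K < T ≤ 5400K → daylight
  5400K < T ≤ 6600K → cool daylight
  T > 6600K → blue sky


Temperature: 2510K
2510K ≤ 3100K → warm white
Classification: warm white


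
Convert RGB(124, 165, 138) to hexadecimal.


R = 124 → 7C (hex)
G = 165 → A5 (hex)
B = 138 → 8A (hex)
Hex = #7CA58A


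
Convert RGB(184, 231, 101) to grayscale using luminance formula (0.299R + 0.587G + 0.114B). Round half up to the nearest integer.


Gray = 0.299×R + 0.587×G + 0.114×B
Gray = 0.299×184 + 0.587×231 + 0.114×101
Gray = 55.016 + 135.597 + 11.514
Gray = 202.127 → round half up → 202
Gray = 202


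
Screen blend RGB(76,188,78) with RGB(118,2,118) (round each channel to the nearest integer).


Screen: C = 255 - (255-A)×(255-B)/255, rounded to nearest integer
R: 255 - (255-76)×(255-118)/255 = 255 - 24523/255 ≈ 255 - 96.169 = 158.831 → 159
G: 255 - (255-188)×(255-2)/255 = 255 - 16951/255 ≈ 255 - 66.475 = 188.525 → 189
B: 255 - (255-78)×(255-118)/255 = 255 - 24249/255 ≈ 255 - 95.094 = 159.906 → 160
= RGB(159, 189, 160)


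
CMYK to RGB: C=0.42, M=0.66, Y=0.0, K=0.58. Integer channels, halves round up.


R = 255 × (1-C) × (1-K) = 255 × 0.58 × 0.42 = 62.118 → 62
G = 255 × (1-M) × (1-K) = 255 × 0.34 × 0.42 = 36.414 → 36
B = 255 × (1-Y) × (1-K) = 255 × 1.00 × 0.42 = 107.1 → 107
= RGB(62, 36, 107)


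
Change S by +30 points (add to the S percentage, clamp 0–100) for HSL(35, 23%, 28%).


Original S = 23%
Adjustment = +30 percentage points
New S = 23 + (30) = 53
Clamp to [0, 100] → 53
= HSL(35°, 53%, 28%)


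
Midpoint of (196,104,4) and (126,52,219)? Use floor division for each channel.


Midpoint: each channel = ⌊(C₁+C₂)/2⌋
R: ⌊(196+126)/2⌋ = 161
G: ⌊(104+52)/2⌋ = 78
B: ⌊(4+219)/2⌋ = 111
= RGB(161, 78, 111)


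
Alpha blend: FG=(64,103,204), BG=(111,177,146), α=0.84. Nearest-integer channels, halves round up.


C = α×F + (1-α)×B, with 1-α = 0.16
R: 0.84×64 + 0.16×111 = 53.76 + 17.76 = 71.52 → 72
G: 0.84×103 + 0.16×177 = 86.52 + 28.32 = 114.84 → 115
B: 0.84×204 + 0.16×146 = 171.36 + 23.36 = 194.72 → 195
= RGB(72, 115, 195)


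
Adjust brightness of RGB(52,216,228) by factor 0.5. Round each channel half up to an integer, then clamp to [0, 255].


Multiply each channel by 0.5, round half up, clamp to [0, 255]
R: 52×0.5 = 26
G: 216×0.5 = 108
B: 228×0.5 = 114
= RGB(26, 108, 114)


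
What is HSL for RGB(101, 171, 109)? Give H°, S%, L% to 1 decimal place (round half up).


Normalize: R'=101/255≈0.3961, G'=171/255≈0.6706, B'=109/255≈0.4275
Max=171/255, Min=101/255, Δ=Max-Min=70/255
L = (Max+Min)/2 = (171+101)/510 = 272/510 = 0.53333… → L = 53.3%
L > 0.5 → S = Δ/(2-Max-Min) = 70/(510-171-101) = 70/238 = 0.29411… → S = 29.4%
(the 1/255 factors cancel in S and H, so raw channel differences can be used)
Max is G' → H = 60 × ((B-R)/Δ + 2) = 60 × ((109-101)/70 + 2)
  8/70 + 2 = 0.1142… + 2 = 2.1142…
  H = 60 × 2.1142… = 126.857…° → H = 126.9°
= HSL(126.9°, 29.4%, 53.3%)


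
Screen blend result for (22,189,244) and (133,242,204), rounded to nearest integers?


Screen: C = 255 - (255-A)×(255-B)/255, rounded to nearest integer
R: 255 - (255-22)×(255-133)/255 = 255 - 28426/255 ≈ 255 - 111.475 = 143.525 → 144
G: 255 - (255-189)×(255-242)/255 = 255 - 858/255 ≈ 255 - 3.365 = 251.635 → 252
B: 255 - (255-244)×(255-204)/255 = 255 - 561/255 ≈ 255 - 2.200 = 252.800 → 253
= RGB(144, 252, 253)


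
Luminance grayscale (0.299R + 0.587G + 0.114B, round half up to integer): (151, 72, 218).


Gray = 0.299×R + 0.587×G + 0.114×B
Gray = 0.299×151 + 0.587×72 + 0.114×218
Gray = 45.149 + 42.264 + 24.852
Gray = 112.265 → round half up → 112
Gray = 112


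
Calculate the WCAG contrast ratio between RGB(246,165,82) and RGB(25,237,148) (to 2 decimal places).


Linearize each sRGB channel c=v/255: c/12.92 if c ≤ 0.04045 else ((c+0.055)/1.055)^2.4
L = 0.2126×R_lin + 0.7152×G_lin + 0.0722×B_lin
Color 1 (246,165,82):
  R=246: 246/255≈0.9647 > 0.04045 → ((0.9647+0.055)/1.055)^2.4 ≈ 0.92158
  G=165: 165/255≈0.6471 > 0.04045 → ((0.6471+0.055)/1.055)^2.4 ≈ 0.37626
  B=82: 82/255≈0.3216 > 0.04045 → ((0.3216+0.055)/1.055)^2.4 ≈ 0.08438
  L1 = 0.2126×0.92158 + 0.7152×0.37626 + 0.0722×0.08438 ≈ 0.47112
Color 2 (25,237,148):
  R=25: 25/255≈0.0980 > 0.04045 → ((0.0980+0.055)/1.055)^2.4 ≈ 0.00972
  G=237: 237/255≈0.9294 > 0.04045 → ((0.9294+0.055)/1.055)^2.4 ≈ 0.84687
  B=148: 148/255≈0.5804 > 0.04045 → ((0.5804+0.055)/1.055)^2.4 ≈ 0.29614
  L2 = 0.2126×0.00972 + 0.7152×0.84687 + 0.0722×0.29614 ≈ 0.62913
Lighter = 0.62913, Darker = 0.47112
Ratio = (L_lighter + 0.05) / (L_darker + 0.05)
Ratio = (0.62913 + 0.05) / (0.47112 + 0.05) = 0.67913 / 0.52112 ≈ 1.3032
Ratio ≈ 1.30:1


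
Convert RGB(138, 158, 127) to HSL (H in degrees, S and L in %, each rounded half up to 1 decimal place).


Normalize: R'=138/255≈0.5412, G'=158/255≈0.6196, B'=127/255≈0.4980
Max=158/255, Min=127/255, Δ=Max-Min=31/255
L = (Max+Min)/2 = (158+127)/510 = 285/510 = 0.55882… → L = 55.9%
L > 0.5 → S = Δ/(2-Max-Min) = 31/(510-158-127) = 31/225 = 0.13777… → S = 13.8%
(the 1/255 factors cancel in S and H, so raw channel differences can be used)
Max is G' → H = 60 × ((B-R)/Δ + 2) = 60 × ((127-138)/31 + 2)
  -11/31 + 2 = -0.3548… + 2 = 1.6451…
  H = 60 × 1.6451… = 98.709…° → H = 98.7°
= HSL(98.7°, 13.8%, 55.9%)


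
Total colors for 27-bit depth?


Colors = 2^bits = 2^27
= 134,217,728 colors


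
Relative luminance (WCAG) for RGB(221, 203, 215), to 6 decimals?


Linearize each channel (sRGB transfer function): c = v/255; c_lin = c/12.92 if c ≤ 0.04045, else ((c+0.055)/1.055)^2.4
  R: 221/255 ≈ 0.866667 > 0.04045 → ((0.866667+0.055)/1.055)^2.4 ≈ 0.723055
  G: 203/255 ≈ 0.796078 > 0.04045 → ((0.796078+0.055)/1.055)^2.4 ≈ 0.597202
  B: 215/255 ≈ 0.843137 > 0.04045 → ((0.843137+0.055)/1.055)^2.4 ≈ 0.679542
R_lin = 0.723055, G_lin = 0.597202, B_lin = 0.679542
L = 0.2126×R + 0.7152×G + 0.0722×B
L = 0.2126×0.723055 + 0.7152×0.597202 + 0.0722×0.679542
L ≈ 0.629903


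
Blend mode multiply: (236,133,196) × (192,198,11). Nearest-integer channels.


Multiply: C = A×B/255, rounded to nearest integer
R: 236×192/255 = 45312/255 ≈ 177.694 → 178
G: 133×198/255 = 26334/255 ≈ 103.271 → 103
B: 196×11/255 = 2156/255 ≈ 8.455 → 8
= RGB(178, 103, 8)


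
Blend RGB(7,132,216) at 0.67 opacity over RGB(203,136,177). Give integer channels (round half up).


C = α×F + (1-α)×B, with 1-α = 0.33
R: 0.67×7 + 0.33×203 = 4.69 + 66.99 = 71.68 → 72
G: 0.67×132 + 0.33×136 = 88.44 + 44.88 = 133.32 → 133
B: 0.67×216 + 0.33×177 = 144.72 + 58.41 = 203.13 → 203
= RGB(72, 133, 203)


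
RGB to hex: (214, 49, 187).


R = 214 → D6 (hex)
G = 49 → 31 (hex)
B = 187 → BB (hex)
Hex = #D631BB


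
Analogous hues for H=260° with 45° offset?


Base hue: 260°
Left analog: (260 - 45) mod 360 = 215°
Right analog: (260 + 45) mod 360 = 305°
Analogous hues = 215° and 305°


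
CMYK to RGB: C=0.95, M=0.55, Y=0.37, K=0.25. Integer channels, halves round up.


R = 255 × (1-C) × (1-K) = 255 × 0.05 × 0.75 = 9.5625 → 10
G = 255 × (1-M) × (1-K) = 255 × 0.45 × 0.75 = 86.0625 → 86
B = 255 × (1-Y) × (1-K) = 255 × 0.63 × 0.75 = 120.4875 → 120
= RGB(10, 86, 120)


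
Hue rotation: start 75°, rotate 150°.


New hue = (H + rotation) mod 360
New hue = (75 + 150) mod 360
= 225 mod 360
= 225°


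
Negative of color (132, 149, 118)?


Invert: (255-R, 255-G, 255-B)
R: 255-132 = 123
G: 255-149 = 106
B: 255-118 = 137
= RGB(123, 106, 137)


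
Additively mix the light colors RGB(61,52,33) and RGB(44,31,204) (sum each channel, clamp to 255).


Additive: each channel = min(255, C₁+C₂)
R: 61+44 = 105 → 105
G: 52+31 = 83 → 83
B: 33+204 = 237 → 237
= RGB(105, 83, 237)


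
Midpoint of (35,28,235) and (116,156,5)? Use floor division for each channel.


Midpoint: each channel = ⌊(C₁+C₂)/2⌋
R: ⌊(35+116)/2⌋ = 75
G: ⌊(28+156)/2⌋ = 92
B: ⌊(235+5)/2⌋ = 120
= RGB(75, 92, 120)


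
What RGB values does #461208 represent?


46 → 70 (R)
12 → 18 (G)
08 → 8 (B)
= RGB(70, 18, 8)


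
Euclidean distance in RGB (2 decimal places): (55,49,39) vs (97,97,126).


d = √[(R₁-R₂)² + (G₁-G₂)² + (B₁-B₂)²]
d = √[(55-97)² + (49-97)² + (39-126)²]
d = √[1764 + 2304 + 7569]
d = √11637
d ≈ 107.87


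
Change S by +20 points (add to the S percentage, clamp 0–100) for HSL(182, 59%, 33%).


Original S = 59%
Adjustment = +20 percentage points
New S = 59 + (20) = 79
Clamp to [0, 100] → 79
= HSL(182°, 79%, 33%)


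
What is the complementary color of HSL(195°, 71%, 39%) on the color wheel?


Complement = opposite side of color wheel = hue + 180°
H' = (195 + 180) mod 360 = 15°
S and L unchanged.
= HSL(15°, 71%, 39%)


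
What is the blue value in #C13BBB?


Color: #C13BBB
R = C1 = 193
G = 3B = 59
B = BB = 187
Blue = 187


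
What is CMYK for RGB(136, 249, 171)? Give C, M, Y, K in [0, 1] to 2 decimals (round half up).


R'=136/255≈0.5333, G'=249/255≈0.9765, B'=171/255≈0.6706
K = 1 - max(R',G',B') = 1 - 249/255 = 6/255 = 0.02352… → 0.02
(1-R'-K)/(1-K) simplifies to (max-R)/max with max = 249:
C = (249-136)/249 = 113/249 = 0.45381… → 0.45
M = (249-249)/249 = 0/249 = 0 → 0.00
Y = (249-171)/249 = 78/249 = 0.31325… → 0.31
= CMYK(0.45, 0.00, 0.31, 0.02)


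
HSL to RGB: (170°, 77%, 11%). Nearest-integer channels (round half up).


H=170°, S=0.77, L=0.11
C = (1-|2L-1|)×S = (1-|-0.78|)×0.77 = 0.1694
H' = H/60 = 170/60 ≈ 2.8333; X = C×(1-|H' mod 2 - 1|) ≈ 0.1412
m = L - C/2 = 0.11 - 0.0847 = 0.0253
Sector ⌊H'⌋ = 2 → (R',G',B') = (0.0, 0.1694, ≈0.1412)
RGB = ((R'+m)×255, (G'+m)×255, (B'+m)×255) = (6.4515, 49.6485, 42.449)
Round half up → RGB(6, 50, 42)


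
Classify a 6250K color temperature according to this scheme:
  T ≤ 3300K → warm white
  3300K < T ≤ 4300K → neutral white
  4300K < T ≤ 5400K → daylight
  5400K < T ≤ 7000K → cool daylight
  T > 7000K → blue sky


Temperature: 6250K
5400K < 6250K ≤ 7000K → cool daylight
Classification: cool daylight


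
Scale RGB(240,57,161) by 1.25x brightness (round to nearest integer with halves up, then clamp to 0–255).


Multiply each channel by 1.25, round half up, clamp to [0, 255]
R: 240×1.25 = 300 → clamp → 255
G: 57×1.25 = 71.25 → round → 71
B: 161×1.25 = 201.25 → round → 201
= RGB(255, 71, 201)


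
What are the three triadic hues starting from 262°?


Triadic: equally spaced at 120° intervals
H1 = 262°
H2 = (262 + 120) mod 360 = 22°
H3 = (262 + 240) mod 360 = 142°
Triadic = 262°, 22°, 142°


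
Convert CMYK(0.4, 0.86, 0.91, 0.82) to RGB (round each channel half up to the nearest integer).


R = 255 × (1-C) × (1-K) = 255 × 0.60 × 0.18 = 27.54 → 28
G = 255 × (1-M) × (1-K) = 255 × 0.14 × 0.18 = 6.426 → 6
B = 255 × (1-Y) × (1-K) = 255 × 0.09 × 0.18 = 4.131 → 4
= RGB(28, 6, 4)


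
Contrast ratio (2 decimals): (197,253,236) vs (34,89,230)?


Linearize each sRGB channel c=v/255: c/12.92 if c ≤ 0.04045 else ((c+0.055)/1.055)^2.4
L = 0.2126×R_lin + 0.7152×G_lin + 0.0722×B_lin
Color 1 (197,253,236):
  R=197: 197/255≈0.7725 > 0.04045 → ((0.7725+0.055)/1.055)^2.4 ≈ 0.55834
  G=253: 253/255≈0.9922 > 0.04045 → ((0.9922+0.055)/1.055)^2.4 ≈ 0.98225
  B=236: 236/255≈0.9255 > 0.04045 → ((0.9255+0.055)/1.055)^2.4 ≈ 0.83880
  L1 = 0.2126×0.55834 + 0.7152×0.98225 + 0.0722×0.83880 ≈ 0.88177
Color 2 (34,89,230):
  R=34: 34/255≈0.1333 > 0.04045 → ((0.1333+0.055)/1.055)^2.4 ≈ 0.01600
  G=89: 89/255≈0.3490 > 0.04045 → ((0.3490+0.055)/1.055)^2.4 ≈ 0.09990
  B=230: 230/255≈0.9020 > 0.04045 → ((0.9020+0.055)/1.055)^2.4 ≈ 0.79130
  L2 = 0.2126×0.01600 + 0.7152×0.09990 + 0.0722×0.79130 ≈ 0.13198
Lighter = 0.88177, Darker = 0.13198
Ratio = (L_lighter + 0.05) / (L_darker + 0.05)
Ratio = (0.88177 + 0.05) / (0.13198 + 0.05) = 0.93177 / 0.18198 ≈ 5.1202
Ratio ≈ 5.12:1


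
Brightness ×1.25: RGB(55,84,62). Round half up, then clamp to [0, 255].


Multiply each channel by 1.25, round half up, clamp to [0, 255]
R: 55×1.25 = 68.75 → round → 69
G: 84×1.25 = 105
B: 62×1.25 = 77.5 → round → 78
= RGB(69, 105, 78)


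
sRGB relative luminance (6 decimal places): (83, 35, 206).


Linearize each channel (sRGB transfer function): c = v/255; c_lin = c/12.92 if c ≤ 0.04045, else ((c+0.055)/1.055)^2.4
  R: 83/255 ≈ 0.325490 > 0.04045 → ((0.325490+0.055)/1.055)^2.4 ≈ 0.086500
  G: 35/255 ≈ 0.137255 > 0.04045 → ((0.137255+0.055)/1.055)^2.4 ≈ 0.016807
  B: 206/255 ≈ 0.807843 > 0.04045 → ((0.807843+0.055)/1.055)^2.4 ≈ 0.617207
R_lin = 0.086500, G_lin = 0.016807, B_lin = 0.617207
L = 0.2126×R + 0.7152×G + 0.0722×B
L = 0.2126×0.086500 + 0.7152×0.016807 + 0.0722×0.617207
L ≈ 0.074973


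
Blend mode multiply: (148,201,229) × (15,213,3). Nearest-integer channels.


Multiply: C = A×B/255, rounded to nearest integer
R: 148×15/255 = 2220/255 ≈ 8.706 → 9
G: 201×213/255 = 42813/255 ≈ 167.894 → 168
B: 229×3/255 = 687/255 ≈ 2.694 → 3
= RGB(9, 168, 3)


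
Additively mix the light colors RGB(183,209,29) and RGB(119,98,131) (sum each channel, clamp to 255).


Additive: each channel = min(255, C₁+C₂)
R: 183+119 = 302 → 255
G: 209+98 = 307 → 255
B: 29+131 = 160 → 160
= RGB(255, 255, 160)


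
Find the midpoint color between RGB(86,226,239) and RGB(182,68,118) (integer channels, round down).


Midpoint: each channel = ⌊(C₁+C₂)/2⌋
R: ⌊(86+182)/2⌋ = 134
G: ⌊(226+68)/2⌋ = 147
B: ⌊(239+118)/2⌋ = 178
= RGB(134, 147, 178)


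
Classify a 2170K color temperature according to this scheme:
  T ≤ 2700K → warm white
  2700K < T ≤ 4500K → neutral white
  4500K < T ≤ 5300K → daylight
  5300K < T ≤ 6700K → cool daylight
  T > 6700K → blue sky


Temperature: 2170K
2170K ≤ 2700K → warm white
Classification: warm white


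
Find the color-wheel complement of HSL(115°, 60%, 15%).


Complement = opposite side of color wheel = hue + 180°
H' = (115 + 180) mod 360 = 295°
S and L unchanged.
= HSL(295°, 60%, 15%)


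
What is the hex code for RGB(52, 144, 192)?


R = 52 → 34 (hex)
G = 144 → 90 (hex)
B = 192 → C0 (hex)
Hex = #3490C0


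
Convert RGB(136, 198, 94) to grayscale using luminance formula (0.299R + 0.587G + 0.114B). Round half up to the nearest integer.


Gray = 0.299×R + 0.587×G + 0.114×B
Gray = 0.299×136 + 0.587×198 + 0.114×94
Gray = 40.664 + 116.226 + 10.716
Gray = 167.606 → round half up → 168
Gray = 168


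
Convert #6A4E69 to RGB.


6A → 106 (R)
4E → 78 (G)
69 → 105 (B)
= RGB(106, 78, 105)


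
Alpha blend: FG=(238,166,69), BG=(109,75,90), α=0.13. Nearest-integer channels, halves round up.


C = α×F + (1-α)×B, with 1-α = 0.87
R: 0.13×238 + 0.87×109 = 30.94 + 94.83 = 125.77 → 126
G: 0.13×166 + 0.87×75 = 21.58 + 65.25 = 86.83 → 87
B: 0.13×69 + 0.87×90 = 8.97 + 78.30 = 87.27 → 87
= RGB(126, 87, 87)


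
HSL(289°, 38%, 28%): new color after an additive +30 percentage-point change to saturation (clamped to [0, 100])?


Original S = 38%
Adjustment = +30 percentage points
New S = 38 + (30) = 68
Clamp to [0, 100] → 68
= HSL(289°, 68%, 28%)


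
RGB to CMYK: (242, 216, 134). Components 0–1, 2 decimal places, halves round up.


R'=242/255≈0.9490, G'=216/255≈0.8471, B'=134/255≈0.5255
K = 1 - max(R',G',B') = 1 - 242/255 = 13/255 = 0.05098… → 0.05
(1-R'-K)/(1-K) simplifies to (max-R)/max with max = 242:
C = (242-242)/242 = 0/242 = 0 → 0.00
M = (242-216)/242 = 26/242 = 0.10743… → 0.11
Y = (242-134)/242 = 108/242 = 0.44628… → 0.45
= CMYK(0.00, 0.11, 0.45, 0.05)


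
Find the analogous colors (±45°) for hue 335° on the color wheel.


Base hue: 335°
Left analog: (335 - 45) mod 360 = 290°
Right analog: (335 + 45) mod 360 = 20°
Analogous hues = 290° and 20°


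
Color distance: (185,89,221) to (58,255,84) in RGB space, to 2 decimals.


d = √[(R₁-R₂)² + (G₁-G₂)² + (B₁-B₂)²]
d = √[(185-58)² + (89-255)² + (221-84)²]
d = √[16129 + 27556 + 18769]
d = √62454
d ≈ 249.91


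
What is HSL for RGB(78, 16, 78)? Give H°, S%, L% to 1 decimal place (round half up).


Normalize: R'=78/255≈0.3059, G'=16/255≈0.0627, B'=78/255≈0.3059
Max=78/255, Min=16/255, Δ=Max-Min=62/255
L = (Max+Min)/2 = (78+16)/510 = 94/510 = 0.18431… → L = 18.4%
L ≤ 0.5 → S = Δ/(Max+Min) = 62/(78+16) = 62/94 = 0.65957… → S = 66.0%
(the 1/255 factors cancel in S and H, so raw channel differences can be used)
Max is R' → H = 60 × (((G-B)/Δ) mod 6) = 60 × (((16-78)/62) mod 6)
  (-62)/62 = -1; negative, so add 6 → 5
  H = 60 × 5 = 300° → H = 300.0°
= HSL(300.0°, 66.0%, 18.4%)


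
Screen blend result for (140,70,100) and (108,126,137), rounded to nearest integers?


Screen: C = 255 - (255-A)×(255-B)/255, rounded to nearest integer
R: 255 - (255-140)×(255-108)/255 = 255 - 16905/255 ≈ 255 - 66.294 = 188.706 → 189
G: 255 - (255-70)×(255-126)/255 = 255 - 23865/255 ≈ 255 - 93.588 = 161.412 → 161
B: 255 - (255-100)×(255-137)/255 = 255 - 18290/255 ≈ 255 - 71.725 = 183.275 → 183
= RGB(189, 161, 183)


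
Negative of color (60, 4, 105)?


Invert: (255-R, 255-G, 255-B)
R: 255-60 = 195
G: 255-4 = 251
B: 255-105 = 150
= RGB(195, 251, 150)


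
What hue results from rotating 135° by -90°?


New hue = (H + rotation) mod 360
New hue = (135 -90) mod 360
= 45 mod 360
= 45°


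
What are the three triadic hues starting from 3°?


Triadic: equally spaced at 120° intervals
H1 = 3°
H2 = (3 + 120) mod 360 = 123°
H3 = (3 + 240) mod 360 = 243°
Triadic = 3°, 123°, 243°


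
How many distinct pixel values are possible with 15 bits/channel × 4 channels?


Total bits = 15 bits/channel × 4 channels = 60 bits
Distinct pixel values = 2^60
= 1,152,921,504,606,846,976 pixel values


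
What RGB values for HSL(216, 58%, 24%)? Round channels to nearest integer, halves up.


H=216°, S=0.58, L=0.24
C = (1-|2L-1|)×S = (1-|-0.52|)×0.58 = 0.2784
H' = H/60 = 216/60 ≈ 3.6000; X = C×(1-|H' mod 2 - 1|) = 0.11136
m = L - C/2 = 0.24 - 0.1392 = 0.1008
Sector ⌊H'⌋ = 3 → (R',G',B') = (0.0, 0.11136, 0.2784)
RGB = ((R'+m)×255, (G'+m)×255, (B'+m)×255) = (25.704, 54.1008, 96.696)
Round half up → RGB(26, 54, 97)


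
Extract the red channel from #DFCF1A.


Color: #DFCF1A
R = DF = 223
G = CF = 207
B = 1A = 26
Red = 223


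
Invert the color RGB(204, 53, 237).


Invert: (255-R, 255-G, 255-B)
R: 255-204 = 51
G: 255-53 = 202
B: 255-237 = 18
= RGB(51, 202, 18)


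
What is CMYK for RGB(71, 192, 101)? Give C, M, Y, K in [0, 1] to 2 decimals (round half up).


R'=71/255≈0.2784, G'=192/255≈0.7529, B'=101/255≈0.3961
K = 1 - max(R',G',B') = 1 - 192/255 = 63/255 = 0.24705… → 0.25
(1-R'-K)/(1-K) simplifies to (max-R)/max with max = 192:
C = (192-71)/192 = 121/192 = 0.63020… → 0.63
M = (192-192)/192 = 0/192 = 0 → 0.00
Y = (192-101)/192 = 91/192 = 0.47395… → 0.47
= CMYK(0.63, 0.00, 0.47, 0.25)


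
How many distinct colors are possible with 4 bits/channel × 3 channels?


Total bits = 4 bits/channel × 3 channels = 12 bits
Distinct colors = 2^12
= 4,096 colors


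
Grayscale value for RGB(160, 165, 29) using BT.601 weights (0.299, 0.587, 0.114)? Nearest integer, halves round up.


Gray = 0.299×R + 0.587×G + 0.114×B
Gray = 0.299×160 + 0.587×165 + 0.114×29
Gray = 47.840 + 96.855 + 3.306
Gray = 148.001 → round half up → 148
Gray = 148


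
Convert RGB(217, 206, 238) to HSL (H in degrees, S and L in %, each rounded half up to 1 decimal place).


Normalize: R'=217/255≈0.8510, G'=206/255≈0.8078, B'=238/255≈0.9333
Max=238/255, Min=206/255, Δ=Max-Min=32/255
L = (Max+Min)/2 = (238+206)/510 = 444/510 = 0.87058… → L = 87.1%
L > 0.5 → S = Δ/(2-Max-Min) = 32/(510-238-206) = 32/66 = 0.48484… → S = 48.5%
(the 1/255 factors cancel in S and H, so raw channel differences can be used)
Max is B' → H = 60 × ((R-G)/Δ + 4) = 60 × ((217-206)/32 + 4)
  11/32 + 4 = 0.3437… + 4 = 4.3437…
  H = 60 × 4.3437… = 260.625° → H = 260.6°
= HSL(260.6°, 48.5%, 87.1%)


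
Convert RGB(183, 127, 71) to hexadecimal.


R = 183 → B7 (hex)
G = 127 → 7F (hex)
B = 71 → 47 (hex)
Hex = #B77F47


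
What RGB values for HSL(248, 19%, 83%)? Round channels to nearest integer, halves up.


H=248°, S=0.19, L=0.83
C = (1-|2L-1|)×S = (1-|0.66|)×0.19 = 0.0646
H' = H/60 = 248/60 ≈ 4.1333; X = C×(1-|H' mod 2 - 1|) ≈ 0.0086
m = L - C/2 = 0.83 - 0.0323 = 0.7977
Sector ⌊H'⌋ = 4 → (R',G',B') = (≈0.0086, 0.0, 0.0646)
RGB = ((R'+m)×255, (G'+m)×255, (B'+m)×255) = (205.6099, 203.4135, 219.8865)
Round half up → RGB(206, 203, 220)


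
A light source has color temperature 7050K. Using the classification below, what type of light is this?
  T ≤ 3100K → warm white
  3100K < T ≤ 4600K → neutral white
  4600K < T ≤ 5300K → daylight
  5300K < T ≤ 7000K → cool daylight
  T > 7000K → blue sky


Temperature: 7050K
7050K > 7000K → blue sky
Classification: blue sky


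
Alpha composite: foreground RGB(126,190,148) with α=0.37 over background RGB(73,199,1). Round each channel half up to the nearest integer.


C = α×F + (1-α)×B, with 1-α = 0.63
R: 0.37×126 + 0.63×73 = 46.62 + 45.99 = 92.61 → 93
G: 0.37×190 + 0.63×199 = 70.30 + 125.37 = 195.67 → 196
B: 0.37×148 + 0.63×1 = 54.76 + 0.63 = 55.39 → 55
= RGB(93, 196, 55)


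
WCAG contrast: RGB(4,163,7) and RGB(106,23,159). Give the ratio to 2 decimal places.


Linearize each sRGB channel c=v/255: c/12.92 if c ≤ 0.04045 else ((c+0.055)/1.055)^2.4
L = 0.2126×R_lin + 0.7152×G_lin + 0.0722×B_lin
Color 1 (4,163,7):
  R=4: 4/255≈0.0157 ≤ 0.04045 → 0.0157/12.92 ≈ 0.00121
  G=163: 163/255≈0.6392 > 0.04045 → ((0.6392+0.055)/1.055)^2.4 ≈ 0.36625
  B=7: 7/255≈0.0275 ≤ 0.04045 → 0.0275/12.92 ≈ 0.00212
  L1 = 0.2126×0.00121 + 0.7152×0.36625 + 0.0722×0.00212 ≈ 0.26236
Color 2 (106,23,159):
  R=106: 106/255≈0.4157 > 0.04045 → ((0.4157+0.055)/1.055)^2.4 ≈ 0.14413
  G=23: 23/255≈0.0902 > 0.04045 → ((0.0902+0.055)/1.055)^2.4 ≈ 0.00857
  B=159: 159/255≈0.6235 > 0.04045 → ((0.6235+0.055)/1.055)^2.4 ≈ 0.34670
  L2 = 0.2126×0.14413 + 0.7152×0.00857 + 0.0722×0.34670 ≈ 0.06180
Lighter = 0.26236, Darker = 0.06180
Ratio = (L_lighter + 0.05) / (L_darker + 0.05)
Ratio = (0.26236 + 0.05) / (0.06180 + 0.05) = 0.31236 / 0.11180 ≈ 2.7938
Ratio ≈ 2.79:1


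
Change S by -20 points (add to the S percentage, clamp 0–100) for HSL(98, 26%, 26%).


Original S = 26%
Adjustment = -20 percentage points
New S = 26 + (-20) = 6
Clamp to [0, 100] → 6
= HSL(98°, 6%, 26%)


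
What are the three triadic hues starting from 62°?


Triadic: equally spaced at 120° intervals
H1 = 62°
H2 = (62 + 120) mod 360 = 182°
H3 = (62 + 240) mod 360 = 302°
Triadic = 62°, 182°, 302°


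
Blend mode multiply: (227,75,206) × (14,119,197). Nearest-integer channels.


Multiply: C = A×B/255, rounded to nearest integer
R: 227×14/255 = 3178/255 ≈ 12.463 → 12
G: 75×119/255 = 8925/255 ≈ 35.000 → 35
B: 206×197/255 = 40582/255 ≈ 159.145 → 159
= RGB(12, 35, 159)


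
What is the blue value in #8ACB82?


Color: #8ACB82
R = 8A = 138
G = CB = 203
B = 82 = 130
Blue = 130


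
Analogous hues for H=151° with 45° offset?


Base hue: 151°
Left analog: (151 - 45) mod 360 = 106°
Right analog: (151 + 45) mod 360 = 196°
Analogous hues = 106° and 196°


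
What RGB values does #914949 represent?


91 → 145 (R)
49 → 73 (G)
49 → 73 (B)
= RGB(145, 73, 73)


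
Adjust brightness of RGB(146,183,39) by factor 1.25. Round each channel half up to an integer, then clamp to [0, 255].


Multiply each channel by 1.25, round half up, clamp to [0, 255]
R: 146×1.25 = 182.5 → round → 183
G: 183×1.25 = 228.75 → round → 229
B: 39×1.25 = 48.75 → round → 49
= RGB(183, 229, 49)


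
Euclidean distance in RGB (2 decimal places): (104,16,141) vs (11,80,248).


d = √[(R₁-R₂)² + (G₁-G₂)² + (B₁-B₂)²]
d = √[(104-11)² + (16-80)² + (141-248)²]
d = √[8649 + 4096 + 11449]
d = √24194
d ≈ 155.54


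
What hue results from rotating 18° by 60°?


New hue = (H + rotation) mod 360
New hue = (18 + 60) mod 360
= 78 mod 360
= 78°


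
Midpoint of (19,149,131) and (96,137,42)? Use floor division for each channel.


Midpoint: each channel = ⌊(C₁+C₂)/2⌋
R: ⌊(19+96)/2⌋ = 57
G: ⌊(149+137)/2⌋ = 143
B: ⌊(131+42)/2⌋ = 86
= RGB(57, 143, 86)


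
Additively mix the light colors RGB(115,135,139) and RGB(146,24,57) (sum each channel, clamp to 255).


Additive: each channel = min(255, C₁+C₂)
R: 115+146 = 261 → 255
G: 135+24 = 159 → 159
B: 139+57 = 196 → 196
= RGB(255, 159, 196)


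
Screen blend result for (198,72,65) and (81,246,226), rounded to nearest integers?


Screen: C = 255 - (255-A)×(255-B)/255, rounded to nearest integer
R: 255 - (255-198)×(255-81)/255 = 255 - 9918/255 ≈ 255 - 38.894 = 216.106 → 216
G: 255 - (255-72)×(255-246)/255 = 255 - 1647/255 ≈ 255 - 6.459 = 248.541 → 249
B: 255 - (255-65)×(255-226)/255 = 255 - 5510/255 ≈ 255 - 21.608 = 233.392 → 233
= RGB(216, 249, 233)


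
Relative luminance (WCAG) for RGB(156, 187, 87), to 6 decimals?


Linearize each channel (sRGB transfer function): c = v/255; c_lin = c/12.92 if c ≤ 0.04045, else ((c+0.055)/1.055)^2.4
  R: 156/255 ≈ 0.611765 > 0.04045 → ((0.611765+0.055)/1.055)^2.4 ≈ 0.332452
  G: 187/255 ≈ 0.733333 > 0.04045 → ((0.733333+0.055)/1.055)^2.4 ≈ 0.496933
  B: 87/255 ≈ 0.341176 > 0.04045 → ((0.341176+0.055)/1.055)^2.4 ≈ 0.095307
R_lin = 0.332452, G_lin = 0.496933, B_lin = 0.095307
L = 0.2126×R + 0.7152×G + 0.0722×B
L = 0.2126×0.332452 + 0.7152×0.496933 + 0.0722×0.095307
L ≈ 0.432967


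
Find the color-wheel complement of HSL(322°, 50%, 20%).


Complement = opposite side of color wheel = hue + 180°
H' = (322 + 180) mod 360 = 142°
S and L unchanged.
= HSL(142°, 50%, 20%)


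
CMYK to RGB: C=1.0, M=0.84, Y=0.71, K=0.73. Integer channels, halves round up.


R = 255 × (1-C) × (1-K) = 255 × 0.00 × 0.27 = 0
G = 255 × (1-M) × (1-K) = 255 × 0.16 × 0.27 = 11.016 → 11
B = 255 × (1-Y) × (1-K) = 255 × 0.29 × 0.27 = 19.9665 → 20
= RGB(0, 11, 20)


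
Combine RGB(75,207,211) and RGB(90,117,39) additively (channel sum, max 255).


Additive: each channel = min(255, C₁+C₂)
R: 75+90 = 165 → 165
G: 207+117 = 324 → 255
B: 211+39 = 250 → 250
= RGB(165, 255, 250)


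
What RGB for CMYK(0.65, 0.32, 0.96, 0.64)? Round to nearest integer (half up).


R = 255 × (1-C) × (1-K) = 255 × 0.35 × 0.36 = 32.13 → 32
G = 255 × (1-M) × (1-K) = 255 × 0.68 × 0.36 = 62.424 → 62
B = 255 × (1-Y) × (1-K) = 255 × 0.04 × 0.36 = 3.672 → 4
= RGB(32, 62, 4)


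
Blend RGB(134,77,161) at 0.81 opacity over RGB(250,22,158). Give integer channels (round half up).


C = α×F + (1-α)×B, with 1-α = 0.19
R: 0.81×134 + 0.19×250 = 108.54 + 47.50 = 156.04 → 156
G: 0.81×77 + 0.19×22 = 62.37 + 4.18 = 66.55 → 67
B: 0.81×161 + 0.19×158 = 130.41 + 30.02 = 160.43 → 160
= RGB(156, 67, 160)


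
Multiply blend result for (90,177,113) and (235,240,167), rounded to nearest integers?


Multiply: C = A×B/255, rounded to nearest integer
R: 90×235/255 = 21150/255 ≈ 82.941 → 83
G: 177×240/255 = 42480/255 ≈ 166.588 → 167
B: 113×167/255 = 18871/255 ≈ 74.004 → 74
= RGB(83, 167, 74)


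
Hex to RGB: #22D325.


22 → 34 (R)
D3 → 211 (G)
25 → 37 (B)
= RGB(34, 211, 37)


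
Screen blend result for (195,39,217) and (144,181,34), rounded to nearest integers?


Screen: C = 255 - (255-A)×(255-B)/255, rounded to nearest integer
R: 255 - (255-195)×(255-144)/255 = 255 - 6660/255 ≈ 255 - 26.118 = 228.882 → 229
G: 255 - (255-39)×(255-181)/255 = 255 - 15984/255 ≈ 255 - 62.682 = 192.318 → 192
B: 255 - (255-217)×(255-34)/255 = 255 - 8398/255 ≈ 255 - 32.933 = 222.067 → 222
= RGB(229, 192, 222)


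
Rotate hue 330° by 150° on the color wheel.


New hue = (H + rotation) mod 360
New hue = (330 + 150) mod 360
= 480 mod 360
= 120°


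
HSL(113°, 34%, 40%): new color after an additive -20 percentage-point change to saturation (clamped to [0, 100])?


Original S = 34%
Adjustment = -20 percentage points
New S = 34 + (-20) = 14
Clamp to [0, 100] → 14
= HSL(113°, 14%, 40%)


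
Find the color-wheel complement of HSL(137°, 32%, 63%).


Complement = opposite side of color wheel = hue + 180°
H' = (137 + 180) mod 360 = 317°
S and L unchanged.
= HSL(317°, 32%, 63%)


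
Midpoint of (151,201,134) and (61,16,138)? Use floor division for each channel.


Midpoint: each channel = ⌊(C₁+C₂)/2⌋
R: ⌊(151+61)/2⌋ = 106
G: ⌊(201+16)/2⌋ = 108
B: ⌊(134+138)/2⌋ = 136
= RGB(106, 108, 136)
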